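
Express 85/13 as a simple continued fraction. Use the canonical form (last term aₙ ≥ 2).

[6; 1, 1, 6]

85 = 6×13 + 7
13 = 1×7 + 6
7 = 1×6 + 1
6 = 6×1 + 0  (stop)
So 85/13 = [6; 1, 1, 6].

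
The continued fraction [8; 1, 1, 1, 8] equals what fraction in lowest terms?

225/26

Using pₖ = aₖpₖ₋₁ + pₖ₋₂ and qₖ = aₖqₖ₋₁ + qₖ₋₂:
  k=0: a=8, p=8, q=1
  k=1: a=1, p=9, q=1
  k=2: a=1, p=17, q=2
  k=3: a=1, p=26, q=3
  k=4: a=8, p=225, q=26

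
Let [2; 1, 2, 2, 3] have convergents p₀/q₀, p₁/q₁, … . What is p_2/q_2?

8/3

Using pₖ = aₖpₖ₋₁ + pₖ₋₂, qₖ = aₖqₖ₋₁ + qₖ₋₂ (with p₋₁=1, p₋₂=0, q₋₁=0, q₋₂=1):
  k=0: a=2, p=2, q=1
  k=1: a=1, p=3, q=1
  k=2: a=2, p=8, q=3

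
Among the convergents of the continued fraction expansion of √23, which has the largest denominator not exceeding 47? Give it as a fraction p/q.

√23 = [4; 1, 3, 1, 8, …] (period length 4).
Convergents:
  p_0/q_0 = 4/1
  p_1/q_1 = 5/1
  p_2/q_2 = 19/4
  p_3/q_3 = 24/5
  p_4/q_4 = 211/44
  p_5/q_5 = 235/49
q_4 = 44 ≤ 47 < 49 = q_5, so the answer is 211/44.

211/44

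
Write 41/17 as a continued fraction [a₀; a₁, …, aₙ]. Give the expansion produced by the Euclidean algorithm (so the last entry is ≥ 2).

41 = 2*17 + 7
17 = 2*7 + 3
7 = 2*3 + 1
3 = 3*1 + 0  (stop)
So 41/17 = [2; 2, 2, 3].

[2; 2, 2, 3]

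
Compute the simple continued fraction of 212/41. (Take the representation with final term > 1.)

212 = 5×41 + 7
41 = 5×7 + 6
7 = 1×6 + 1
6 = 6×1 + 0  (stop)
So 212/41 = [5; 5, 1, 6].

[5; 5, 1, 6]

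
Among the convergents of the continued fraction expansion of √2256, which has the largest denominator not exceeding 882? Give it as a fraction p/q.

√2256 = [47; 2, 94, …] (period length 2).
Convergents:
  p_0/q_0 = 47/1
  p_1/q_1 = 95/2
  p_2/q_2 = 8977/189
  p_3/q_3 = 18049/380
  p_4/q_4 = 1705583/35909
q_3 = 380 ≤ 882 < 35909 = q_4, so the answer is 18049/380.

18049/380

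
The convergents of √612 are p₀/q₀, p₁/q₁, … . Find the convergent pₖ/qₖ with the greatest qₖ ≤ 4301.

106104/4289

√612 = [24; 1, 2, 1, 4, 1, 2, 1, 48, …] (period length 8).
Convergents:
  p_0/q_0 = 24/1
  p_1/q_1 = 25/1
  p_2/q_2 = 74/3
  p_3/q_3 = 99/4
  p_4/q_4 = 470/19
  p_5/q_5 = 569/23
  p_6/q_6 = 1608/65
  p_7/q_7 = 2177/88
  p_8/q_8 = 106104/4289
  p_9/q_9 = 108281/4377
q_8 = 4289 ≤ 4301 < 4377 = q_9, so the answer is 106104/4289.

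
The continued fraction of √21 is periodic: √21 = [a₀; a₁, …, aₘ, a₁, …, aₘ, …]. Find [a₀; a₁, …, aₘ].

[4; 1, 1, 2, 1, 1, 8]

a₀ = ⌊√21⌋ = 4.
With m₀=0, d₀=1 and mₖ₊₁ = dₖaₖ − mₖ, dₖ₊₁ = (n − mₖ₊₁²)/dₖ, aₖ₊₁ = ⌊(a₀+mₖ₊₁)/dₖ₊₁⌋:
  k=1: m=4, d=5, a=1
  k=2: m=1, d=4, a=1
  k=3: m=3, d=3, a=2
  k=4: m=3, d=4, a=1
  k=5: m=1, d=5, a=1
  k=6: m=4, d=1, a=8
d=1 and a=2a₀=8 at k=6, so the next step gives (m, d) = (4, 5) again — its k=1 value — and the period has length 6.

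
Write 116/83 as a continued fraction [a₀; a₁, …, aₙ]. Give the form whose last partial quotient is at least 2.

116 = 1*83 + 33
83 = 2*33 + 17
33 = 1*17 + 16
17 = 1*16 + 1
16 = 16*1 + 0  (stop)
So 116/83 = [1; 2, 1, 1, 16].

[1; 2, 1, 1, 16]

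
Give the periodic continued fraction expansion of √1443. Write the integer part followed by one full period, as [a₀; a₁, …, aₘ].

[37; 1, 74]

a₀ = ⌊√1443⌋ = 37.
With m₀=0, d₀=1 and mₖ₊₁ = dₖaₖ − mₖ, dₖ₊₁ = (n − mₖ₊₁²)/dₖ, aₖ₊₁ = ⌊(a₀+mₖ₊₁)/dₖ₊₁⌋:
  k=1: m=37, d=74, a=1
  k=2: m=37, d=1, a=74
d=1 and a=2a₀=74 at k=2, so the next step gives (m, d) = (37, 74) again — its k=1 value — and the period has length 2.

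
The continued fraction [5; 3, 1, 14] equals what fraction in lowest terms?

Using pₖ = aₖpₖ₋₁ + pₖ₋₂ and qₖ = aₖqₖ₋₁ + qₖ₋₂:
  k=0: a=5, p=5, q=1
  k=1: a=3, p=16, q=3
  k=2: a=1, p=21, q=4
  k=3: a=14, p=310, q=59

310/59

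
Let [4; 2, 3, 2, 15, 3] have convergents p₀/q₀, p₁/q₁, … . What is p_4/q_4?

1096/247

Using pₖ = aₖpₖ₋₁ + pₖ₋₂, qₖ = aₖqₖ₋₁ + qₖ₋₂ (with p₋₁=1, p₋₂=0, q₋₁=0, q₋₂=1):
  k=0: a=4, p=4, q=1
  k=1: a=2, p=9, q=2
  k=2: a=3, p=31, q=7
  k=3: a=2, p=71, q=16
  k=4: a=15, p=1096, q=247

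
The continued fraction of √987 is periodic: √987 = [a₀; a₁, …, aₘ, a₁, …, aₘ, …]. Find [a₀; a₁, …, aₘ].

[31; 2, 2, 2, 62]

a₀ = ⌊√987⌋ = 31.
With m₀=0, d₀=1 and mₖ₊₁ = dₖaₖ − mₖ, dₖ₊₁ = (n − mₖ₊₁²)/dₖ, aₖ₊₁ = ⌊(a₀+mₖ₊₁)/dₖ₊₁⌋:
  k=1: m=31, d=26, a=2
  k=2: m=21, d=21, a=2
  k=3: m=21, d=26, a=2
  k=4: m=31, d=1, a=62
d=1 and a=2a₀=62 at k=4, so the next step gives (m, d) = (31, 26) again — its k=1 value — and the period has length 4.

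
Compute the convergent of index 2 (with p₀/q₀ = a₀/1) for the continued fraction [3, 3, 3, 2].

Using pₖ = aₖpₖ₋₁ + pₖ₋₂, qₖ = aₖqₖ₋₁ + qₖ₋₂ (with p₋₁=1, p₋₂=0, q₋₁=0, q₋₂=1):
  k=0: a=3, p=3, q=1
  k=1: a=3, p=10, q=3
  k=2: a=3, p=33, q=10

33/10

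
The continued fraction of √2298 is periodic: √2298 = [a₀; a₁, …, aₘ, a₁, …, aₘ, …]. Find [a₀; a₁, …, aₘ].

a₀ = ⌊√2298⌋ = 47.
With m₀=0, d₀=1 and mₖ₊₁ = dₖaₖ − mₖ, dₖ₊₁ = (n − mₖ₊₁²)/dₖ, aₖ₊₁ = ⌊(a₀+mₖ₊₁)/dₖ₊₁⌋:
  k=1: m=47, d=89, a=1
  k=2: m=42, d=6, a=14
  k=3: m=42, d=89, a=1
  k=4: m=47, d=1, a=94
d=1 and a=2a₀=94 at k=4, so the next step gives (m, d) = (47, 89) again — its k=1 value — and the period has length 4.

[47; 1, 14, 1, 94]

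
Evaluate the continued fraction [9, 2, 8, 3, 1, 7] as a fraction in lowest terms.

5143/543

Using pₖ = aₖpₖ₋₁ + pₖ₋₂ and qₖ = aₖqₖ₋₁ + qₖ₋₂:
  k=0: a=9, p=9, q=1
  k=1: a=2, p=19, q=2
  k=2: a=8, p=161, q=17
  k=3: a=3, p=502, q=53
  k=4: a=1, p=663, q=70
  k=5: a=7, p=5143, q=543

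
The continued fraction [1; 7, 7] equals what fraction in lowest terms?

57/50

Using pₖ = aₖpₖ₋₁ + pₖ₋₂ and qₖ = aₖqₖ₋₁ + qₖ₋₂:
  k=0: a=1, p=1, q=1
  k=1: a=7, p=8, q=7
  k=2: a=7, p=57, q=50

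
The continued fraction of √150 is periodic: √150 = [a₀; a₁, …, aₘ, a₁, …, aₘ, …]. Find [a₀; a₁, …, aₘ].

a₀ = ⌊√150⌋ = 12.
With m₀=0, d₀=1 and mₖ₊₁ = dₖaₖ − mₖ, dₖ₊₁ = (n − mₖ₊₁²)/dₖ, aₖ₊₁ = ⌊(a₀+mₖ₊₁)/dₖ₊₁⌋:
  k=1: m=12, d=6, a=4
  k=2: m=12, d=1, a=24
d=1 and a=2a₀=24 at k=2, so the next step gives (m, d) = (12, 6) again — its k=1 value — and the period has length 2.

[12; 4, 24]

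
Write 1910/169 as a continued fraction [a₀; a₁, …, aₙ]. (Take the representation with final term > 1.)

[11; 3, 3, 5, 3]

1910 = 11*169 + 51
169 = 3*51 + 16
51 = 3*16 + 3
16 = 5*3 + 1
3 = 3*1 + 0  (stop)
So 1910/169 = [11; 3, 3, 5, 3].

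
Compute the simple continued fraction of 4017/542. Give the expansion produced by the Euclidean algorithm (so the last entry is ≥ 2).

4017 = 7·542 + 223
542 = 2·223 + 96
223 = 2·96 + 31
96 = 3·31 + 3
31 = 10·3 + 1
3 = 3·1 + 0  (stop)
So 4017/542 = [7; 2, 2, 3, 10, 3].

[7; 2, 2, 3, 10, 3]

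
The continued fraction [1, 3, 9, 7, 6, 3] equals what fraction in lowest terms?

Fold from the inside: start with 3/1.
  6 + 1/3 = 19/3
  7 + 3/19 = 136/19
  9 + 19/136 = 1243/136
  3 + 136/1243 = 3865/1243
  1 + 1243/3865 = 5108/3865

5108/3865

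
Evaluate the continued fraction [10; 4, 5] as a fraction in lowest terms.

215/21

Using pₖ = aₖpₖ₋₁ + pₖ₋₂ and qₖ = aₖqₖ₋₁ + qₖ₋₂:
  k=0: a=10, p=10, q=1
  k=1: a=4, p=41, q=4
  k=2: a=5, p=215, q=21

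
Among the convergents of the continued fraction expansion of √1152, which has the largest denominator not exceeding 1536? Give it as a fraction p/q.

√1152 = [33; 1, 15, 1, 66, …] (period length 4).
Convergents:
  p_0/q_0 = 33/1
  p_1/q_1 = 34/1
  p_2/q_2 = 543/16
  p_3/q_3 = 577/17
  p_4/q_4 = 38625/1138
  p_5/q_5 = 39202/1155
  p_6/q_6 = 626655/18463
q_5 = 1155 ≤ 1536 < 18463 = q_6, so the answer is 39202/1155.

39202/1155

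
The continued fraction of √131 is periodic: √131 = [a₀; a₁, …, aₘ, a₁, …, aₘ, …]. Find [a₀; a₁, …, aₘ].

[11; 2, 4, 11, 4, 2, 22]

a₀ = ⌊√131⌋ = 11.
With m₀=0, d₀=1 and mₖ₊₁ = dₖaₖ − mₖ, dₖ₊₁ = (n − mₖ₊₁²)/dₖ, aₖ₊₁ = ⌊(a₀+mₖ₊₁)/dₖ₊₁⌋:
  k=1: m=11, d=10, a=2
  k=2: m=9, d=5, a=4
  k=3: m=11, d=2, a=11
  k=4: m=11, d=5, a=4
  k=5: m=9, d=10, a=2
  k=6: m=11, d=1, a=22
d=1 and a=2a₀=22 at k=6, so the next step gives (m, d) = (11, 10) again — its k=1 value — and the period has length 6.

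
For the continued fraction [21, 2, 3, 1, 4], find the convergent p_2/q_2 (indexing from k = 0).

Using pₖ = aₖpₖ₋₁ + pₖ₋₂, qₖ = aₖqₖ₋₁ + qₖ₋₂ (with p₋₁=1, p₋₂=0, q₋₁=0, q₋₂=1):
  k=0: a=21, p=21, q=1
  k=1: a=2, p=43, q=2
  k=2: a=3, p=150, q=7

150/7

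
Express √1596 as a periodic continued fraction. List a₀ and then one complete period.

a₀ = ⌊√1596⌋ = 39.
With m₀=0, d₀=1 and mₖ₊₁ = dₖaₖ − mₖ, dₖ₊₁ = (n − mₖ₊₁²)/dₖ, aₖ₊₁ = ⌊(a₀+mₖ₊₁)/dₖ₊₁⌋:
  k=1: m=39, d=75, a=1
  k=2: m=36, d=4, a=18
  k=3: m=36, d=75, a=1
  k=4: m=39, d=1, a=78
d=1 and a=2a₀=78 at k=4, so the next step gives (m, d) = (39, 75) again — its k=1 value — and the period has length 4.

[39; 1, 18, 1, 78]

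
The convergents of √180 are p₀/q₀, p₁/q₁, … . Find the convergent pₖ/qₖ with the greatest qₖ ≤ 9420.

51841/3864

√180 = [13; 2, 2, 2, 26, …] (period length 4).
Convergents:
  p_0/q_0 = 13/1
  p_1/q_1 = 27/2
  p_2/q_2 = 67/5
  p_3/q_3 = 161/12
  p_4/q_4 = 4253/317
  p_5/q_5 = 8667/646
  p_6/q_6 = 21587/1609
  p_7/q_7 = 51841/3864
  p_8/q_8 = 1369453/102073
q_7 = 3864 ≤ 9420 < 102073 = q_8, so the answer is 51841/3864.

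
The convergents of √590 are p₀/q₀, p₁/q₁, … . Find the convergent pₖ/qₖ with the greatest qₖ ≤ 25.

170/7

√590 = [24; 3, 2, 4, 2, 3, 48, …] (period length 6).
Convergents:
  p_0/q_0 = 24/1
  p_1/q_1 = 73/3
  p_2/q_2 = 170/7
  p_3/q_3 = 753/31
q_2 = 7 ≤ 25 < 31 = q_3, so the answer is 170/7.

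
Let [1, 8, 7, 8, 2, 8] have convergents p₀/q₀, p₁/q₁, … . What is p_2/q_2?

Using pₖ = aₖpₖ₋₁ + pₖ₋₂, qₖ = aₖqₖ₋₁ + qₖ₋₂ (with p₋₁=1, p₋₂=0, q₋₁=0, q₋₂=1):
  k=0: a=1, p=1, q=1
  k=1: a=8, p=9, q=8
  k=2: a=7, p=64, q=57

64/57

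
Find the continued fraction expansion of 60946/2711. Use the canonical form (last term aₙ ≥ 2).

[22; 2, 12, 1, 1, 1, 16, 2]

60946 = 22×2711 + 1304
2711 = 2×1304 + 103
1304 = 12×103 + 68
103 = 1×68 + 35
68 = 1×35 + 33
35 = 1×33 + 2
33 = 16×2 + 1
2 = 2×1 + 0  (stop)
So 60946/2711 = [22; 2, 12, 1, 1, 1, 16, 2].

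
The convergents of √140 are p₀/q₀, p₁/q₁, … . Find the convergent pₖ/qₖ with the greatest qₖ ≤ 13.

71/6

√140 = [11; 1, 4, 1, 22, …] (period length 4).
Convergents:
  p_0/q_0 = 11/1
  p_1/q_1 = 12/1
  p_2/q_2 = 59/5
  p_3/q_3 = 71/6
  p_4/q_4 = 1621/137
q_3 = 6 ≤ 13 < 137 = q_4, so the answer is 71/6.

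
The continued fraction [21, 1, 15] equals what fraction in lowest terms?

Fold from the inside: start with 15/1.
  1 + 1/15 = 16/15
  21 + 15/16 = 351/16

351/16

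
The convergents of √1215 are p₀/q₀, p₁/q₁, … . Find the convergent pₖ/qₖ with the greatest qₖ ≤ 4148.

√1215 = [34; 1, 5, 1, 68, …] (period length 4).
Convergents:
  p_0/q_0 = 34/1
  p_1/q_1 = 35/1
  p_2/q_2 = 209/6
  p_3/q_3 = 244/7
  p_4/q_4 = 16801/482
  p_5/q_5 = 17045/489
  p_6/q_6 = 102026/2927
  p_7/q_7 = 119071/3416
  p_8/q_8 = 8198854/235215
q_7 = 3416 ≤ 4148 < 235215 = q_8, so the answer is 119071/3416.

119071/3416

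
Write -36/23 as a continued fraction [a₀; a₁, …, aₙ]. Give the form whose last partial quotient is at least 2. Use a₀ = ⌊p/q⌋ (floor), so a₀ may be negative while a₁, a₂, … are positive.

-36 = -2×23 + 10
23 = 2×10 + 3
10 = 3×3 + 1
3 = 3×1 + 0  (stop)
So -36/23 = [-2; 2, 3, 3].

[-2; 2, 3, 3]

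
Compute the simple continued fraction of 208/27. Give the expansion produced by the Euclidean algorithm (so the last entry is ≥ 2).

208 = 7×27 + 19
27 = 1×19 + 8
19 = 2×8 + 3
8 = 2×3 + 2
3 = 1×2 + 1
2 = 2×1 + 0  (stop)
So 208/27 = [7; 1, 2, 2, 1, 2].

[7; 1, 2, 2, 1, 2]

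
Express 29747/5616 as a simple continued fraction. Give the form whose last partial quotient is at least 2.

29747 = 5×5616 + 1667
5616 = 3×1667 + 615
1667 = 2×615 + 437
615 = 1×437 + 178
437 = 2×178 + 81
178 = 2×81 + 16
81 = 5×16 + 1
16 = 16×1 + 0  (stop)
So 29747/5616 = [5; 3, 2, 1, 2, 2, 5, 16].

[5; 3, 2, 1, 2, 2, 5, 16]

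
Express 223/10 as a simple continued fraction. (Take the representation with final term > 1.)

223 = 22*10 + 3
10 = 3*3 + 1
3 = 3*1 + 0  (stop)
So 223/10 = [22; 3, 3].

[22; 3, 3]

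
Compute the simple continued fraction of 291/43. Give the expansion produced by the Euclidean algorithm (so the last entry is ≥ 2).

291 = 6*43 + 33
43 = 1*33 + 10
33 = 3*10 + 3
10 = 3*3 + 1
3 = 3*1 + 0  (stop)
So 291/43 = [6; 1, 3, 3, 3].

[6; 1, 3, 3, 3]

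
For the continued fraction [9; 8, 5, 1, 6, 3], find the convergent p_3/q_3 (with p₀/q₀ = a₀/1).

447/49

Using pₖ = aₖpₖ₋₁ + pₖ₋₂, qₖ = aₖqₖ₋₁ + qₖ₋₂ (with p₋₁=1, p₋₂=0, q₋₁=0, q₋₂=1):
  k=0: a=9, p=9, q=1
  k=1: a=8, p=73, q=8
  k=2: a=5, p=374, q=41
  k=3: a=1, p=447, q=49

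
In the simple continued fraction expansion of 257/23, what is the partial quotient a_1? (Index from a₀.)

5

257 = 11·23 + 4   →  a_0 = 11
23 = 5·4 + 3   →  a_1 = 5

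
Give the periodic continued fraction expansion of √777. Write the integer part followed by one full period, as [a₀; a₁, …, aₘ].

[27; 1, 6, 1, 54]

a₀ = ⌊√777⌋ = 27.
With m₀=0, d₀=1 and mₖ₊₁ = dₖaₖ − mₖ, dₖ₊₁ = (n − mₖ₊₁²)/dₖ, aₖ₊₁ = ⌊(a₀+mₖ₊₁)/dₖ₊₁⌋:
  k=1: m=27, d=48, a=1
  k=2: m=21, d=7, a=6
  k=3: m=21, d=48, a=1
  k=4: m=27, d=1, a=54
d=1 and a=2a₀=54 at k=4, so the next step gives (m, d) = (27, 48) again — its k=1 value — and the period has length 4.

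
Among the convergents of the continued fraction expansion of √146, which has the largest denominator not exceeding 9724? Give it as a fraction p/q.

√146 = [12; 12, 24, …] (period length 2).
Convergents:
  p_0/q_0 = 12/1
  p_1/q_1 = 145/12
  p_2/q_2 = 3492/289
  p_3/q_3 = 42049/3480
  p_4/q_4 = 1012668/83809
q_3 = 3480 ≤ 9724 < 83809 = q_4, so the answer is 42049/3480.

42049/3480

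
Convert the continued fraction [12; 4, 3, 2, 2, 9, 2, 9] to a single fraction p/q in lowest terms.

167713/13710

Fold from the inside: start with 9/1.
  2 + 1/9 = 19/9
  9 + 9/19 = 180/19
  2 + 19/180 = 379/180
  2 + 180/379 = 938/379
  3 + 379/938 = 3193/938
  4 + 938/3193 = 13710/3193
  12 + 3193/13710 = 167713/13710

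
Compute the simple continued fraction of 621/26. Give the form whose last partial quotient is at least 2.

621 = 23×26 + 23
26 = 1×23 + 3
23 = 7×3 + 2
3 = 1×2 + 1
2 = 2×1 + 0  (stop)
So 621/26 = [23; 1, 7, 1, 2].

[23; 1, 7, 1, 2]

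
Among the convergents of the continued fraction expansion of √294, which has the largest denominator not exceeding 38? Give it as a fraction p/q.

583/34

√294 = [17; 6, 1, 4, 1, 6, 34, …] (period length 6).
Convergents:
  p_0/q_0 = 17/1
  p_1/q_1 = 103/6
  p_2/q_2 = 120/7
  p_3/q_3 = 583/34
  p_4/q_4 = 703/41
q_3 = 34 ≤ 38 < 41 = q_4, so the answer is 583/34.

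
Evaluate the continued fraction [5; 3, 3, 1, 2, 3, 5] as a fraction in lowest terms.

Using pₖ = aₖpₖ₋₁ + pₖ₋₂ and qₖ = aₖqₖ₋₁ + qₖ₋₂:
  k=0: a=5, p=5, q=1
  k=1: a=3, p=16, q=3
  k=2: a=3, p=53, q=10
  k=3: a=1, p=69, q=13
  k=4: a=2, p=191, q=36
  k=5: a=3, p=642, q=121
  k=6: a=5, p=3401, q=641

3401/641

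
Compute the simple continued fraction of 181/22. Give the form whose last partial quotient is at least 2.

[8; 4, 2, 2]

181 = 8·22 + 5
22 = 4·5 + 2
5 = 2·2 + 1
2 = 2·1 + 0  (stop)
So 181/22 = [8; 4, 2, 2].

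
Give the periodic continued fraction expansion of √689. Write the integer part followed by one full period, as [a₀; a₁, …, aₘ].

a₀ = ⌊√689⌋ = 26.
With m₀=0, d₀=1 and mₖ₊₁ = dₖaₖ − mₖ, dₖ₊₁ = (n − mₖ₊₁²)/dₖ, aₖ₊₁ = ⌊(a₀+mₖ₊₁)/dₖ₊₁⌋:
  k=1: m=26, d=13, a=4
  k=2: m=26, d=1, a=52
d=1 and a=2a₀=52 at k=2, so the next step gives (m, d) = (26, 13) again — its k=1 value — and the period has length 2.

[26; 4, 52]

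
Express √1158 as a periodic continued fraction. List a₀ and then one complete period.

a₀ = ⌊√1158⌋ = 34.
With m₀=0, d₀=1 and mₖ₊₁ = dₖaₖ − mₖ, dₖ₊₁ = (n − mₖ₊₁²)/dₖ, aₖ₊₁ = ⌊(a₀+mₖ₊₁)/dₖ₊₁⌋:
  k=1: m=34, d=2, a=34
  k=2: m=34, d=1, a=68
d=1 and a=2a₀=68 at k=2, so the next step gives (m, d) = (34, 2) again — its k=1 value — and the period has length 2.

[34; 34, 68]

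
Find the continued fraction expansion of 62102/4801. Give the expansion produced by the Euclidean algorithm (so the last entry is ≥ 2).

[12; 1, 14, 2, 3, 2, 19]

62102 = 12×4801 + 4490
4801 = 1×4490 + 311
4490 = 14×311 + 136
311 = 2×136 + 39
136 = 3×39 + 19
39 = 2×19 + 1
19 = 19×1 + 0  (stop)
So 62102/4801 = [12; 1, 14, 2, 3, 2, 19].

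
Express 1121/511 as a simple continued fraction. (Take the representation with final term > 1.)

[2; 5, 6, 5, 3]

1121 = 2*511 + 99
511 = 5*99 + 16
99 = 6*16 + 3
16 = 5*3 + 1
3 = 3*1 + 0  (stop)
So 1121/511 = [2; 5, 6, 5, 3].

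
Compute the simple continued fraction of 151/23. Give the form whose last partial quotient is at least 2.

151 = 6×23 + 13
23 = 1×13 + 10
13 = 1×10 + 3
10 = 3×3 + 1
3 = 3×1 + 0  (stop)
So 151/23 = [6; 1, 1, 3, 3].

[6; 1, 1, 3, 3]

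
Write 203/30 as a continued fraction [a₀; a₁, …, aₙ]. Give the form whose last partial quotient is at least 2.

[6; 1, 3, 3, 2]

203 = 6×30 + 23
30 = 1×23 + 7
23 = 3×7 + 2
7 = 3×2 + 1
2 = 2×1 + 0  (stop)
So 203/30 = [6; 1, 3, 3, 2].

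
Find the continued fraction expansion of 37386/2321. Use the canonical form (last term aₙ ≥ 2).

37386 = 16×2321 + 250
2321 = 9×250 + 71
250 = 3×71 + 37
71 = 1×37 + 34
37 = 1×34 + 3
34 = 11×3 + 1
3 = 3×1 + 0  (stop)
So 37386/2321 = [16; 9, 3, 1, 1, 11, 3].

[16; 9, 3, 1, 1, 11, 3]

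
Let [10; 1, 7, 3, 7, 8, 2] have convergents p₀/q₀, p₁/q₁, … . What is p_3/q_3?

Using pₖ = aₖpₖ₋₁ + pₖ₋₂, qₖ = aₖqₖ₋₁ + qₖ₋₂ (with p₋₁=1, p₋₂=0, q₋₁=0, q₋₂=1):
  k=0: a=10, p=10, q=1
  k=1: a=1, p=11, q=1
  k=2: a=7, p=87, q=8
  k=3: a=3, p=272, q=25

272/25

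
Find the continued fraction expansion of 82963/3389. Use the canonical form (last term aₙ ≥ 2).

[24; 2, 12, 19, 3, 2]

82963 = 24*3389 + 1627
3389 = 2*1627 + 135
1627 = 12*135 + 7
135 = 19*7 + 2
7 = 3*2 + 1
2 = 2*1 + 0  (stop)
So 82963/3389 = [24; 2, 12, 19, 3, 2].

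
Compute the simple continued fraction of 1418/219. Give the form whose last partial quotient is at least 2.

[6; 2, 9, 2, 5]

1418 = 6*219 + 104
219 = 2*104 + 11
104 = 9*11 + 5
11 = 2*5 + 1
5 = 5*1 + 0  (stop)
So 1418/219 = [6; 2, 9, 2, 5].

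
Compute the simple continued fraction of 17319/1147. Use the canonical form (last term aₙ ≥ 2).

[15; 10, 16, 3, 2]

17319 = 15·1147 + 114
1147 = 10·114 + 7
114 = 16·7 + 2
7 = 3·2 + 1
2 = 2·1 + 0  (stop)
So 17319/1147 = [15; 10, 16, 3, 2].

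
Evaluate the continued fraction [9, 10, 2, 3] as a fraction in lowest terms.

Fold from the inside: start with 3/1.
  2 + 1/3 = 7/3
  10 + 3/7 = 73/7
  9 + 7/73 = 664/73

664/73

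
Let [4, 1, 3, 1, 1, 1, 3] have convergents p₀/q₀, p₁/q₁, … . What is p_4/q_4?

43/9

Using pₖ = aₖpₖ₋₁ + pₖ₋₂, qₖ = aₖqₖ₋₁ + qₖ₋₂ (with p₋₁=1, p₋₂=0, q₋₁=0, q₋₂=1):
  k=0: a=4, p=4, q=1
  k=1: a=1, p=5, q=1
  k=2: a=3, p=19, q=4
  k=3: a=1, p=24, q=5
  k=4: a=1, p=43, q=9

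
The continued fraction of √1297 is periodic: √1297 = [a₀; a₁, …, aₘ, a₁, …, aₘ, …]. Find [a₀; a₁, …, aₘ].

[36; 72]

a₀ = ⌊√1297⌋ = 36.
With m₀=0, d₀=1 and mₖ₊₁ = dₖaₖ − mₖ, dₖ₊₁ = (n − mₖ₊₁²)/dₖ, aₖ₊₁ = ⌊(a₀+mₖ₊₁)/dₖ₊₁⌋:
  k=1: m=36, d=1, a=72
d=1 and a=2a₀=72 at k=1, so the next step gives (m, d) = (36, 1) again — its k=1 value — and the period has length 1.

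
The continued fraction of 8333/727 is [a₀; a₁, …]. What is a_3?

8333 = 11·727 + 336   →  a_0 = 11
727 = 2·336 + 55   →  a_1 = 2
336 = 6·55 + 6   →  a_2 = 6
55 = 9·6 + 1   →  a_3 = 9

9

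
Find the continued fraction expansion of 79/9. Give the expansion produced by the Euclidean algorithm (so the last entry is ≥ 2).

[8; 1, 3, 2]

79 = 8·9 + 7
9 = 1·7 + 2
7 = 3·2 + 1
2 = 2·1 + 0  (stop)
So 79/9 = [8; 1, 3, 2].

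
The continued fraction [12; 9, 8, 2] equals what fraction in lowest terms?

Using pₖ = aₖpₖ₋₁ + pₖ₋₂ and qₖ = aₖqₖ₋₁ + qₖ₋₂:
  k=0: a=12, p=12, q=1
  k=1: a=9, p=109, q=9
  k=2: a=8, p=884, q=73
  k=3: a=2, p=1877, q=155

1877/155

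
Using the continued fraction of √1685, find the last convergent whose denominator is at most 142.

1683/41

√1685 = [41; 20, 1, 1, 20, 82, …] (period length 5).
Convergents:
  p_0/q_0 = 41/1
  p_1/q_1 = 821/20
  p_2/q_2 = 862/21
  p_3/q_3 = 1683/41
  p_4/q_4 = 34522/841
q_3 = 41 ≤ 142 < 841 = q_4, so the answer is 1683/41.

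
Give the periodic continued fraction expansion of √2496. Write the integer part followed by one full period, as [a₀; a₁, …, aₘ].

a₀ = ⌊√2496⌋ = 49.
With m₀=0, d₀=1 and mₖ₊₁ = dₖaₖ − mₖ, dₖ₊₁ = (n − mₖ₊₁²)/dₖ, aₖ₊₁ = ⌊(a₀+mₖ₊₁)/dₖ₊₁⌋:
  k=1: m=49, d=95, a=1
  k=2: m=46, d=4, a=23
  k=3: m=46, d=95, a=1
  k=4: m=49, d=1, a=98
d=1 and a=2a₀=98 at k=4, so the next step gives (m, d) = (49, 95) again — its k=1 value — and the period has length 4.

[49; 1, 23, 1, 98]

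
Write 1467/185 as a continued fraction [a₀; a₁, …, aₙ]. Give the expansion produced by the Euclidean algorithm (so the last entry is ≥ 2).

[7; 1, 13, 4, 3]

1467 = 7·185 + 172
185 = 1·172 + 13
172 = 13·13 + 3
13 = 4·3 + 1
3 = 3·1 + 0  (stop)
So 1467/185 = [7; 1, 13, 4, 3].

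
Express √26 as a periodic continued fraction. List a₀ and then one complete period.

a₀ = ⌊√26⌋ = 5.
With m₀=0, d₀=1 and mₖ₊₁ = dₖaₖ − mₖ, dₖ₊₁ = (n − mₖ₊₁²)/dₖ, aₖ₊₁ = ⌊(a₀+mₖ₊₁)/dₖ₊₁⌋:
  k=1: m=5, d=1, a=10
d=1 and a=2a₀=10 at k=1, so the next step gives (m, d) = (5, 1) again — its k=1 value — and the period has length 1.

[5; 10]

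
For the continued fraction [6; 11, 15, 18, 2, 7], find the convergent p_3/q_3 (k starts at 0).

Using pₖ = aₖpₖ₋₁ + pₖ₋₂, qₖ = aₖqₖ₋₁ + qₖ₋₂ (with p₋₁=1, p₋₂=0, q₋₁=0, q₋₂=1):
  k=0: a=6, p=6, q=1
  k=1: a=11, p=67, q=11
  k=2: a=15, p=1011, q=166
  k=3: a=18, p=18265, q=2999

18265/2999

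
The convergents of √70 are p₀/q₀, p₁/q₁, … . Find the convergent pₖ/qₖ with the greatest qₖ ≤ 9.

√70 = [8; 2, 1, 2, 1, 2, 16, …] (period length 6).
Convergents:
  p_0/q_0 = 8/1
  p_1/q_1 = 17/2
  p_2/q_2 = 25/3
  p_3/q_3 = 67/8
  p_4/q_4 = 92/11
q_3 = 8 ≤ 9 < 11 = q_4, so the answer is 67/8.

67/8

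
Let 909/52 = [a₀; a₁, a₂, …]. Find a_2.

909 = 17·52 + 25   →  a_0 = 17
52 = 2·25 + 2   →  a_1 = 2
25 = 12·2 + 1   →  a_2 = 12

12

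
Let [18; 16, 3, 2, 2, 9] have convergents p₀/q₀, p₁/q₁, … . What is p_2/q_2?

885/49

Using pₖ = aₖpₖ₋₁ + pₖ₋₂, qₖ = aₖqₖ₋₁ + qₖ₋₂ (with p₋₁=1, p₋₂=0, q₋₁=0, q₋₂=1):
  k=0: a=18, p=18, q=1
  k=1: a=16, p=289, q=16
  k=2: a=3, p=885, q=49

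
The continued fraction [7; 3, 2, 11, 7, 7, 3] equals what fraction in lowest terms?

Using pₖ = aₖpₖ₋₁ + pₖ₋₂ and qₖ = aₖqₖ₋₁ + qₖ₋₂:
  k=0: a=7, p=7, q=1
  k=1: a=3, p=22, q=3
  k=2: a=2, p=51, q=7
  k=3: a=11, p=583, q=80
  k=4: a=7, p=4132, q=567
  k=5: a=7, p=29507, q=4049
  k=6: a=3, p=92653, q=12714

92653/12714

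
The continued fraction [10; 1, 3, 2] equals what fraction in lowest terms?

97/9

Using pₖ = aₖpₖ₋₁ + pₖ₋₂ and qₖ = aₖqₖ₋₁ + qₖ₋₂:
  k=0: a=10, p=10, q=1
  k=1: a=1, p=11, q=1
  k=2: a=3, p=43, q=4
  k=3: a=2, p=97, q=9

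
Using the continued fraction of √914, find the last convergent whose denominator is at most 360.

√914 = [30; 4, 3, 3, 4, 60, …] (period length 5).
Convergents:
  p_0/q_0 = 30/1
  p_1/q_1 = 121/4
  p_2/q_2 = 393/13
  p_3/q_3 = 1300/43
  p_4/q_4 = 5593/185
  p_5/q_5 = 336880/11143
q_4 = 185 ≤ 360 < 11143 = q_5, so the answer is 5593/185.

5593/185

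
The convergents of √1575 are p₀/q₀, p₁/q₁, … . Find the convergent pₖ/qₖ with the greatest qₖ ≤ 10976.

161285/4064

√1575 = [39; 1, 2, 5, 2, 1, 78, …] (period length 6).
Convergents:
  p_0/q_0 = 39/1
  p_1/q_1 = 40/1
  p_2/q_2 = 119/3
  p_3/q_3 = 635/16
  p_4/q_4 = 1389/35
  p_5/q_5 = 2024/51
  p_6/q_6 = 159261/4013
  p_7/q_7 = 161285/4064
  p_8/q_8 = 481831/12141
q_7 = 4064 ≤ 10976 < 12141 = q_8, so the answer is 161285/4064.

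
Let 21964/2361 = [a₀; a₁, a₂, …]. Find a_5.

21964 = 9·2361 + 715   →  a_0 = 9
2361 = 3·715 + 216   →  a_1 = 3
715 = 3·216 + 67   →  a_2 = 3
216 = 3·67 + 15   →  a_3 = 3
67 = 4·15 + 7   →  a_4 = 4
15 = 2·7 + 1   →  a_5 = 2

2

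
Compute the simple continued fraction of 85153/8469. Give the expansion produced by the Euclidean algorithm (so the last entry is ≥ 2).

85153 = 10*8469 + 463
8469 = 18*463 + 135
463 = 3*135 + 58
135 = 2*58 + 19
58 = 3*19 + 1
19 = 19*1 + 0  (stop)
So 85153/8469 = [10; 18, 3, 2, 3, 19].

[10; 18, 3, 2, 3, 19]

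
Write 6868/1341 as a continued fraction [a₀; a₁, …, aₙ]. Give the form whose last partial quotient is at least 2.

[5; 8, 4, 2, 2, 7]

6868 = 5×1341 + 163
1341 = 8×163 + 37
163 = 4×37 + 15
37 = 2×15 + 7
15 = 2×7 + 1
7 = 7×1 + 0  (stop)
So 6868/1341 = [5; 8, 4, 2, 2, 7].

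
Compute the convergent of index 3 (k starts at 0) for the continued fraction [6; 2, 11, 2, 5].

311/48

Using pₖ = aₖpₖ₋₁ + pₖ₋₂, qₖ = aₖqₖ₋₁ + qₖ₋₂ (with p₋₁=1, p₋₂=0, q₋₁=0, q₋₂=1):
  k=0: a=6, p=6, q=1
  k=1: a=2, p=13, q=2
  k=2: a=11, p=149, q=23
  k=3: a=2, p=311, q=48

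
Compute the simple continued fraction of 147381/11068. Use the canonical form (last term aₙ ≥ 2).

[13; 3, 6, 16, 2, 17]

147381 = 13×11068 + 3497
11068 = 3×3497 + 577
3497 = 6×577 + 35
577 = 16×35 + 17
35 = 2×17 + 1
17 = 17×1 + 0  (stop)
So 147381/11068 = [13; 3, 6, 16, 2, 17].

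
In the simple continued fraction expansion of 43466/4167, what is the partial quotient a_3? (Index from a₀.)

43466 = 10·4167 + 1796   →  a_0 = 10
4167 = 2·1796 + 575   →  a_1 = 2
1796 = 3·575 + 71   →  a_2 = 3
575 = 8·71 + 7   →  a_3 = 8

8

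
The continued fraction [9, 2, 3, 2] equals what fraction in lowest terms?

151/16

Using pₖ = aₖpₖ₋₁ + pₖ₋₂ and qₖ = aₖqₖ₋₁ + qₖ₋₂:
  k=0: a=9, p=9, q=1
  k=1: a=2, p=19, q=2
  k=2: a=3, p=66, q=7
  k=3: a=2, p=151, q=16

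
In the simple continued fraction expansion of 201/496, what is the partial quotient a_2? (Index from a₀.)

2

201 = 0·496 + 201   →  a_0 = 0
496 = 2·201 + 94   →  a_1 = 2
201 = 2·94 + 13   →  a_2 = 2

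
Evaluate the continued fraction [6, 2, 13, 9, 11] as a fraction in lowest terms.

17643/2722

Fold from the inside: start with 11/1.
  9 + 1/11 = 100/11
  13 + 11/100 = 1311/100
  2 + 100/1311 = 2722/1311
  6 + 1311/2722 = 17643/2722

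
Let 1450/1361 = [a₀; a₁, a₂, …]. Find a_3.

1450 = 1·1361 + 89   →  a_0 = 1
1361 = 15·89 + 26   →  a_1 = 15
89 = 3·26 + 11   →  a_2 = 3
26 = 2·11 + 4   →  a_3 = 2

2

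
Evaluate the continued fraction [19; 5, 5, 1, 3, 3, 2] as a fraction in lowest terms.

Fold from the inside: start with 2/1.
  3 + 1/2 = 7/2
  3 + 2/7 = 23/7
  1 + 7/23 = 30/23
  5 + 23/30 = 173/30
  5 + 30/173 = 895/173
  19 + 173/895 = 17178/895

17178/895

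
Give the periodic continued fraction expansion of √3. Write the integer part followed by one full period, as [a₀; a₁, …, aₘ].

a₀ = ⌊√3⌋ = 1.
With m₀=0, d₀=1 and mₖ₊₁ = dₖaₖ − mₖ, dₖ₊₁ = (n − mₖ₊₁²)/dₖ, aₖ₊₁ = ⌊(a₀+mₖ₊₁)/dₖ₊₁⌋:
  k=1: m=1, d=2, a=1
  k=2: m=1, d=1, a=2
d=1 and a=2a₀=2 at k=2, so the next step gives (m, d) = (1, 2) again — its k=1 value — and the period has length 2.

[1; 1, 2]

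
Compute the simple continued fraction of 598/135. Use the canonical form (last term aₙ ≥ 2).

[4; 2, 3, 19]

598 = 4*135 + 58
135 = 2*58 + 19
58 = 3*19 + 1
19 = 19*1 + 0  (stop)
So 598/135 = [4; 2, 3, 19].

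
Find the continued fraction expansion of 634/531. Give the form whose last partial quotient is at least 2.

[1; 5, 6, 2, 3, 2]

634 = 1*531 + 103
531 = 5*103 + 16
103 = 6*16 + 7
16 = 2*7 + 2
7 = 3*2 + 1
2 = 2*1 + 0  (stop)
So 634/531 = [1; 5, 6, 2, 3, 2].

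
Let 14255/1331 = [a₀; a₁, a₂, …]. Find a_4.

14255 = 10·1331 + 945   →  a_0 = 10
1331 = 1·945 + 386   →  a_1 = 1
945 = 2·386 + 173   →  a_2 = 2
386 = 2·173 + 40   →  a_3 = 2
173 = 4·40 + 13   →  a_4 = 4

4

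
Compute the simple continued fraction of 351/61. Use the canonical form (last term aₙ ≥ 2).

351 = 5*61 + 46
61 = 1*46 + 15
46 = 3*15 + 1
15 = 15*1 + 0  (stop)
So 351/61 = [5; 1, 3, 15].

[5; 1, 3, 15]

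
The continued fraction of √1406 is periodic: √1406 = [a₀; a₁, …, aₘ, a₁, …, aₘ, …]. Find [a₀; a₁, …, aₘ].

[37; 2, 74]

a₀ = ⌊√1406⌋ = 37.
With m₀=0, d₀=1 and mₖ₊₁ = dₖaₖ − mₖ, dₖ₊₁ = (n − mₖ₊₁²)/dₖ, aₖ₊₁ = ⌊(a₀+mₖ₊₁)/dₖ₊₁⌋:
  k=1: m=37, d=37, a=2
  k=2: m=37, d=1, a=74
d=1 and a=2a₀=74 at k=2, so the next step gives (m, d) = (37, 37) again — its k=1 value — and the period has length 2.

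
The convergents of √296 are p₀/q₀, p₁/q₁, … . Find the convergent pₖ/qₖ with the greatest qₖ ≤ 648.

3699/215

√296 = [17; 4, 1, 7, 1, 4, 34, …] (period length 6).
Convergents:
  p_0/q_0 = 17/1
  p_1/q_1 = 69/4
  p_2/q_2 = 86/5
  p_3/q_3 = 671/39
  p_4/q_4 = 757/44
  p_5/q_5 = 3699/215
  p_6/q_6 = 126523/7354
q_5 = 215 ≤ 648 < 7354 = q_6, so the answer is 3699/215.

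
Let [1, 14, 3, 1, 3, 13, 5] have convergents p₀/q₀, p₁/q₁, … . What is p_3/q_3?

Using pₖ = aₖpₖ₋₁ + pₖ₋₂, qₖ = aₖqₖ₋₁ + qₖ₋₂ (with p₋₁=1, p₋₂=0, q₋₁=0, q₋₂=1):
  k=0: a=1, p=1, q=1
  k=1: a=14, p=15, q=14
  k=2: a=3, p=46, q=43
  k=3: a=1, p=61, q=57

61/57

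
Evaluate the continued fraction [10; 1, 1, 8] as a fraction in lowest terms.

Fold from the inside: start with 8/1.
  1 + 1/8 = 9/8
  1 + 8/9 = 17/9
  10 + 9/17 = 179/17

179/17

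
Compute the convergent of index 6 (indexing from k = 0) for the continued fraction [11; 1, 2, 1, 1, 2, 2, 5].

504/43

Using pₖ = aₖpₖ₋₁ + pₖ₋₂, qₖ = aₖqₖ₋₁ + qₖ₋₂ (with p₋₁=1, p₋₂=0, q₋₁=0, q₋₂=1):
  k=0: a=11, p=11, q=1
  k=1: a=1, p=12, q=1
  k=2: a=2, p=35, q=3
  k=3: a=1, p=47, q=4
  k=4: a=1, p=82, q=7
  k=5: a=2, p=211, q=18
  k=6: a=2, p=504, q=43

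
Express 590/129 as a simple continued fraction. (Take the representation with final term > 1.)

[4; 1, 1, 2, 1, 8, 2]

590 = 4·129 + 74
129 = 1·74 + 55
74 = 1·55 + 19
55 = 2·19 + 17
19 = 1·17 + 2
17 = 8·2 + 1
2 = 2·1 + 0  (stop)
So 590/129 = [4; 1, 1, 2, 1, 8, 2].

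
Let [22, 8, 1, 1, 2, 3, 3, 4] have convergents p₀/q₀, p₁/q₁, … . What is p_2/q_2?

Using pₖ = aₖpₖ₋₁ + pₖ₋₂, qₖ = aₖqₖ₋₁ + qₖ₋₂ (with p₋₁=1, p₋₂=0, q₋₁=0, q₋₂=1):
  k=0: a=22, p=22, q=1
  k=1: a=8, p=177, q=8
  k=2: a=1, p=199, q=9

199/9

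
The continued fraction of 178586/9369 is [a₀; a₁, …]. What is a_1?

16

178586 = 19·9369 + 575   →  a_0 = 19
9369 = 16·575 + 169   →  a_1 = 16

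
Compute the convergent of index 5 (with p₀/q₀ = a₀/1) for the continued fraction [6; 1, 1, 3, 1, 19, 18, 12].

Using pₖ = aₖpₖ₋₁ + pₖ₋₂, qₖ = aₖqₖ₋₁ + qₖ₋₂ (with p₋₁=1, p₋₂=0, q₋₁=0, q₋₂=1):
  k=0: a=6, p=6, q=1
  k=1: a=1, p=7, q=1
  k=2: a=1, p=13, q=2
  k=3: a=3, p=46, q=7
  k=4: a=1, p=59, q=9
  k=5: a=19, p=1167, q=178

1167/178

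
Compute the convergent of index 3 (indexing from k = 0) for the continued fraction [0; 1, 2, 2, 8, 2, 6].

5/7

Using pₖ = aₖpₖ₋₁ + pₖ₋₂, qₖ = aₖqₖ₋₁ + qₖ₋₂ (with p₋₁=1, p₋₂=0, q₋₁=0, q₋₂=1):
  k=0: a=0, p=0, q=1
  k=1: a=1, p=1, q=1
  k=2: a=2, p=2, q=3
  k=3: a=2, p=5, q=7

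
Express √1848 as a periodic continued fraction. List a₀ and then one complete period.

a₀ = ⌊√1848⌋ = 42.
With m₀=0, d₀=1 and mₖ₊₁ = dₖaₖ − mₖ, dₖ₊₁ = (n − mₖ₊₁²)/dₖ, aₖ₊₁ = ⌊(a₀+mₖ₊₁)/dₖ₊₁⌋:
  k=1: m=42, d=84, a=1
  k=2: m=42, d=1, a=84
d=1 and a=2a₀=84 at k=2, so the next step gives (m, d) = (42, 84) again — its k=1 value — and the period has length 2.

[42; 1, 84]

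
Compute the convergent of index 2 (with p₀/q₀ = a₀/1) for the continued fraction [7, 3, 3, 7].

Using pₖ = aₖpₖ₋₁ + pₖ₋₂, qₖ = aₖqₖ₋₁ + qₖ₋₂ (with p₋₁=1, p₋₂=0, q₋₁=0, q₋₂=1):
  k=0: a=7, p=7, q=1
  k=1: a=3, p=22, q=3
  k=2: a=3, p=73, q=10

73/10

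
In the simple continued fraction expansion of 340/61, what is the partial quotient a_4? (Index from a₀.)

340 = 5·61 + 35   →  a_0 = 5
61 = 1·35 + 26   →  a_1 = 1
35 = 1·26 + 9   →  a_2 = 1
26 = 2·9 + 8   →  a_3 = 2
9 = 1·8 + 1   →  a_4 = 1

1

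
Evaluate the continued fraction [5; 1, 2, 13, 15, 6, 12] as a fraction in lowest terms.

Using pₖ = aₖpₖ₋₁ + pₖ₋₂ and qₖ = aₖqₖ₋₁ + qₖ₋₂:
  k=0: a=5, p=5, q=1
  k=1: a=1, p=6, q=1
  k=2: a=2, p=17, q=3
  k=3: a=13, p=227, q=40
  k=4: a=15, p=3422, q=603
  k=5: a=6, p=20759, q=3658
  k=6: a=12, p=252530, q=44499

252530/44499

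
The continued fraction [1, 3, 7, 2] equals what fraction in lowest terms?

62/47

Fold from the inside: start with 2/1.
  7 + 1/2 = 15/2
  3 + 2/15 = 47/15
  1 + 15/47 = 62/47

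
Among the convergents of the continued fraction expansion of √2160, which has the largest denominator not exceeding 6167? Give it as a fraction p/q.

119071/2562

√2160 = [46; 2, 9, 1, 4, 1, 9, 2, 92, …] (period length 8).
Convergents:
  p_0/q_0 = 46/1
  p_1/q_1 = 93/2
  p_2/q_2 = 883/19
  p_3/q_3 = 976/21
  p_4/q_4 = 4787/103
  p_5/q_5 = 5763/124
  p_6/q_6 = 56654/1219
  p_7/q_7 = 119071/2562
  p_8/q_8 = 11011186/236923
q_7 = 2562 ≤ 6167 < 236923 = q_8, so the answer is 119071/2562.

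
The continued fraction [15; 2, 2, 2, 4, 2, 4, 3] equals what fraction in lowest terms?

Using pₖ = aₖpₖ₋₁ + pₖ₋₂ and qₖ = aₖqₖ₋₁ + qₖ₋₂:
  k=0: a=15, p=15, q=1
  k=1: a=2, p=31, q=2
  k=2: a=2, p=77, q=5
  k=3: a=2, p=185, q=12
  k=4: a=4, p=817, q=53
  k=5: a=2, p=1819, q=118
  k=6: a=4, p=8093, q=525
  k=7: a=3, p=26098, q=1693

26098/1693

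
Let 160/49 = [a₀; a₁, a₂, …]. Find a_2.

1

160 = 3·49 + 13   →  a_0 = 3
49 = 3·13 + 10   →  a_1 = 3
13 = 1·10 + 3   →  a_2 = 1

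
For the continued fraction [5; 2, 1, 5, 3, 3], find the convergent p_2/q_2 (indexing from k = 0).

Using pₖ = aₖpₖ₋₁ + pₖ₋₂, qₖ = aₖqₖ₋₁ + qₖ₋₂ (with p₋₁=1, p₋₂=0, q₋₁=0, q₋₂=1):
  k=0: a=5, p=5, q=1
  k=1: a=2, p=11, q=2
  k=2: a=1, p=16, q=3

16/3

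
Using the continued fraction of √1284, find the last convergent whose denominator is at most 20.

√1284 = [35; 1, 4, 1, 70, …] (period length 4).
Convergents:
  p_0/q_0 = 35/1
  p_1/q_1 = 36/1
  p_2/q_2 = 179/5
  p_3/q_3 = 215/6
  p_4/q_4 = 15229/425
q_3 = 6 ≤ 20 < 425 = q_4, so the answer is 215/6.

215/6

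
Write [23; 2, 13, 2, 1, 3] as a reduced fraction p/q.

Fold from the inside: start with 3/1.
  1 + 1/3 = 4/3
  2 + 3/4 = 11/4
  13 + 4/11 = 147/11
  2 + 11/147 = 305/147
  23 + 147/305 = 7162/305

7162/305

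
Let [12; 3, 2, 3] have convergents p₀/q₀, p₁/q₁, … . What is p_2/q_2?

Using pₖ = aₖpₖ₋₁ + pₖ₋₂, qₖ = aₖqₖ₋₁ + qₖ₋₂ (with p₋₁=1, p₋₂=0, q₋₁=0, q₋₂=1):
  k=0: a=12, p=12, q=1
  k=1: a=3, p=37, q=3
  k=2: a=2, p=86, q=7

86/7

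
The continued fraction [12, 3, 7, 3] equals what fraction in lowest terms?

Fold from the inside: start with 3/1.
  7 + 1/3 = 22/3
  3 + 3/22 = 69/22
  12 + 22/69 = 850/69

850/69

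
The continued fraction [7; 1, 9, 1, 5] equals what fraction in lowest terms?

Fold from the inside: start with 5/1.
  1 + 1/5 = 6/5
  9 + 5/6 = 59/6
  1 + 6/59 = 65/59
  7 + 59/65 = 514/65

514/65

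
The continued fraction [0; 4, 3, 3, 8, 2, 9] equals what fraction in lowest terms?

1667/7170

Using pₖ = aₖpₖ₋₁ + pₖ₋₂ and qₖ = aₖqₖ₋₁ + qₖ₋₂:
  k=0: a=0, p=0, q=1
  k=1: a=4, p=1, q=4
  k=2: a=3, p=3, q=13
  k=3: a=3, p=10, q=43
  k=4: a=8, p=83, q=357
  k=5: a=2, p=176, q=757
  k=6: a=9, p=1667, q=7170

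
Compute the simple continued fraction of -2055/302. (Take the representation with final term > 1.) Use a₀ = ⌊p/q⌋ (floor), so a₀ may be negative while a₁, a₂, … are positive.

[-7; 5, 8, 2, 3]

-2055 = -7×302 + 59
302 = 5×59 + 7
59 = 8×7 + 3
7 = 2×3 + 1
3 = 3×1 + 0  (stop)
So -2055/302 = [-7; 5, 8, 2, 3].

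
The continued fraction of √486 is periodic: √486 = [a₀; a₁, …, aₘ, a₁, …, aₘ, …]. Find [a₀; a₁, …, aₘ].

[22; 22, 44]

a₀ = ⌊√486⌋ = 22.
With m₀=0, d₀=1 and mₖ₊₁ = dₖaₖ − mₖ, dₖ₊₁ = (n − mₖ₊₁²)/dₖ, aₖ₊₁ = ⌊(a₀+mₖ₊₁)/dₖ₊₁⌋:
  k=1: m=22, d=2, a=22
  k=2: m=22, d=1, a=44
d=1 and a=2a₀=44 at k=2, so the next step gives (m, d) = (22, 2) again — its k=1 value — and the period has length 2.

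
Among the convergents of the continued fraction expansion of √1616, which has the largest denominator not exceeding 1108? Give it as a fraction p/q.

√1616 = [40; 5, 80, …] (period length 2).
Convergents:
  p_0/q_0 = 40/1
  p_1/q_1 = 201/5
  p_2/q_2 = 16120/401
  p_3/q_3 = 80801/2010
q_2 = 401 ≤ 1108 < 2010 = q_3, so the answer is 16120/401.

16120/401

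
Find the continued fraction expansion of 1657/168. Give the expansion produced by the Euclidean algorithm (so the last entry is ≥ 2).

[9; 1, 6, 3, 3, 2]

1657 = 9·168 + 145
168 = 1·145 + 23
145 = 6·23 + 7
23 = 3·7 + 2
7 = 3·2 + 1
2 = 2·1 + 0  (stop)
So 1657/168 = [9; 1, 6, 3, 3, 2].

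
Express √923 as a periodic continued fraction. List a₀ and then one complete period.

a₀ = ⌊√923⌋ = 30.
With m₀=0, d₀=1 and mₖ₊₁ = dₖaₖ − mₖ, dₖ₊₁ = (n − mₖ₊₁²)/dₖ, aₖ₊₁ = ⌊(a₀+mₖ₊₁)/dₖ₊₁⌋:
  k=1: m=30, d=23, a=2
  k=2: m=16, d=29, a=1
  k=3: m=13, d=26, a=1
  k=4: m=13, d=29, a=1
  k=5: m=16, d=23, a=2
  k=6: m=30, d=1, a=60
d=1 and a=2a₀=60 at k=6, so the next step gives (m, d) = (30, 23) again — its k=1 value — and the period has length 6.

[30; 2, 1, 1, 1, 2, 60]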